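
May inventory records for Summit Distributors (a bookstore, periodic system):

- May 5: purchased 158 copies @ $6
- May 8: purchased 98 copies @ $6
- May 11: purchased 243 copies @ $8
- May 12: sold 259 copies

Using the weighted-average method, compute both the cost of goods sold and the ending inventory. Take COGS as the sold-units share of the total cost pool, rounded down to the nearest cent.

COGS = $1,806.25; ending inventory = $1,673.75

May 12, sell 259: 259/499 × $3,480.00 → $1,806.25
Ending inventory (cost pool remaining) = $1,673.75
Check: goods available $3,480.00 = COGS $1,806.25 + ending $1,673.75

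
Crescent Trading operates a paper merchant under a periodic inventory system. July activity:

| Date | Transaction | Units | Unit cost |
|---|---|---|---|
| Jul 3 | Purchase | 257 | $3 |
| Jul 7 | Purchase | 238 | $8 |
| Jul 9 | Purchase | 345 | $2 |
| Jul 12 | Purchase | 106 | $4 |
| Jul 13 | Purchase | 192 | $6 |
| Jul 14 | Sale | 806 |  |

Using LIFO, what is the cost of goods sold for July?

Jul 14, 806 sold [LIFO — newest first]: 192 @ $6 + 106 @ $4 + 345 @ $2 + 163 @ $8 = $3,570
Ending inventory: 257 @ $3 + 75 @ $8 = $1,371
Check: goods available $4,941 = COGS $3,570 + ending $1,371

COGS = $3,570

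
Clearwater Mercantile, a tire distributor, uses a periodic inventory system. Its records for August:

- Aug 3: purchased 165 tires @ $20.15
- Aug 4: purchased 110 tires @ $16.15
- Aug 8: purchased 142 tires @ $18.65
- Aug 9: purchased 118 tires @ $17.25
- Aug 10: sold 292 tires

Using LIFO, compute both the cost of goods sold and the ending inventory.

COGS = $5,200.60; ending inventory = $4,584.45

Aug 10, 292 sold [LIFO — newest first]: 118 @ $17.25 + 142 @ $18.65 + 32 @ $16.15 = $5,200.60
Ending inventory: 165 @ $20.15 + 78 @ $16.15 = $4,584.45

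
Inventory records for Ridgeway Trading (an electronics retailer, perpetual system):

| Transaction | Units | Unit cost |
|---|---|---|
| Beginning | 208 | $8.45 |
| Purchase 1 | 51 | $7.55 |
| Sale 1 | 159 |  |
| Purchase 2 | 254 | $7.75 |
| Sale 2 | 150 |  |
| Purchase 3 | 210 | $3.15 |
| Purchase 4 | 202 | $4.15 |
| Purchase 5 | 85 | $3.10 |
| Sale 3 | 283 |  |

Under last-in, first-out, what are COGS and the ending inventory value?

COGS = $3,545.35; ending inventory = $2,329.10

Sale 1 (159) [LIFO — newest first]: 51 @ $7.55 + 108 @ $8.45 = $1,297.65
Sale 2 (150) [LIFO — newest first]: 150 @ $7.75 = $1,162.50
Sale 3 (283) [LIFO — newest first]: 85 @ $3.10 + 198 @ $4.15 = $1,085.20
Total COGS = $1,297.65 + $1,162.50 + $1,085.20 = $3,545.35
Ending inventory: 100 @ $8.45 + 104 @ $7.75 + 210 @ $3.15 + 4 @ $4.15 = $2,329.10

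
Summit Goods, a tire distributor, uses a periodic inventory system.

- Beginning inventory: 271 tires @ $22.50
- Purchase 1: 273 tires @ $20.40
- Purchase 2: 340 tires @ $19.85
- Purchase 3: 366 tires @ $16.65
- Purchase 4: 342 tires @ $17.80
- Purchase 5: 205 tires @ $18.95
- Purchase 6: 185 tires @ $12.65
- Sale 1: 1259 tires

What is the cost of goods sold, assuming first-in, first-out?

COGS = $24,669.80

Sale 1 (1259) [FIFO — oldest first]: 271 @ $22.50 + 273 @ $20.40 + 340 @ $19.85 + 366 @ $16.65 + 9 @ $17.80 = $24,669.80
Ending inventory: 333 @ $17.80 + 205 @ $18.95 + 185 @ $12.65 = $12,152.40
Check: goods available $36,822.20 = COGS $24,669.80 + ending $12,152.40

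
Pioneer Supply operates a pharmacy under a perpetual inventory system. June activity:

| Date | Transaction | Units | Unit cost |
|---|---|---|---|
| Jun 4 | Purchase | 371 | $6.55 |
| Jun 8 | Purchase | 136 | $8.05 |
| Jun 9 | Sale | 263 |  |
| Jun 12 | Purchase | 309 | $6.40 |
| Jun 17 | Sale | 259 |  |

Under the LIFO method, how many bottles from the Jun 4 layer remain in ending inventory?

244

Jun 9, 263 sold [LIFO — newest first]: 136 @ $8.05 + 127 @ $6.55 = $1,926.65
Jun 17, 259 sold [LIFO — newest first]: 259 @ $6.40 = $1,657.60
Total COGS = $1,926.65 + $1,657.60 = $3,584.25
Ending inventory: 244 @ $6.55 + 50 @ $6.40 = $1,918.20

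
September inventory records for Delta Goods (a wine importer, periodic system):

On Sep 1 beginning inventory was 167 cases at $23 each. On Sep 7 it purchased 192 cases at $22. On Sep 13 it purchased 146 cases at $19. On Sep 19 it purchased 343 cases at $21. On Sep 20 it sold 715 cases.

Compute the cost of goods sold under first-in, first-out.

COGS = $15,249

Sep 20, 715 sold [FIFO — oldest first]: 167 @ $23 + 192 @ $22 + 146 @ $19 + 210 @ $21 = $15,249
Ending inventory: 133 @ $21 = $2,793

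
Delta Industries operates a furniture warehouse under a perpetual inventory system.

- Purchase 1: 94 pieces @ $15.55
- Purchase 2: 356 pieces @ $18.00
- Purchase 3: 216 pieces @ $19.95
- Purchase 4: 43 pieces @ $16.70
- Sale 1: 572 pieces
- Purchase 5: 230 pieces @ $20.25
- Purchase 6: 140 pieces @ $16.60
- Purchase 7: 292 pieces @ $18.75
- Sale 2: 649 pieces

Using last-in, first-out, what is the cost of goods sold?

Sale 1 (572) [LIFO — newest first]: 43 @ $16.70 + 216 @ $19.95 + 313 @ $18.00 = $10,661.30
Sale 2 (649) [LIFO — newest first]: 292 @ $18.75 + 140 @ $16.60 + 217 @ $20.25 = $12,193.25
Total COGS = $10,661.30 + $12,193.25 = $22,854.55
Ending inventory: 94 @ $15.55 + 43 @ $18.00 + 13 @ $20.25 = $2,498.95

COGS = $22,854.55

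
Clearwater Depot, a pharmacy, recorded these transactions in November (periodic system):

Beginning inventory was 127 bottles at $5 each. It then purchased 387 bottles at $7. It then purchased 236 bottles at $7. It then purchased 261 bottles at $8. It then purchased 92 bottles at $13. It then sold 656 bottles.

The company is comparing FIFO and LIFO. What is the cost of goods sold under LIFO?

FIFO COGS: 127 @ $5 + 387 @ $7 + 142 @ $7 = $4,338
LIFO COGS: 92 @ $13 + 261 @ $8 + 236 @ $7 + 67 @ $7 = $5,405

COGS = $5,405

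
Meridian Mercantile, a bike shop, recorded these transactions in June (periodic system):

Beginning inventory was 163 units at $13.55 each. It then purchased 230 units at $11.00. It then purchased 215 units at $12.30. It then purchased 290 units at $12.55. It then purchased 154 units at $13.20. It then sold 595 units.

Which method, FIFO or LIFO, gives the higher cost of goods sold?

FIFO COGS: 163 @ $13.55 + 230 @ $11.00 + 202 @ $12.30 = $7,223.25
LIFO COGS: 154 @ $13.20 + 290 @ $12.55 + 151 @ $12.30 = $7,529.60

LIFO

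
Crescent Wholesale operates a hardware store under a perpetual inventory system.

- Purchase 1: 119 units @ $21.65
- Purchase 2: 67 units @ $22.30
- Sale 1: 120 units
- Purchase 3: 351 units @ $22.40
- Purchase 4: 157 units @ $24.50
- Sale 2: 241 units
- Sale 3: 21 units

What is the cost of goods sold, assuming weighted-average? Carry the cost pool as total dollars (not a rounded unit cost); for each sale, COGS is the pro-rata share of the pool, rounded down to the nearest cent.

COGS = $8,629.83

After Purchase 1: 119 on hand, pool $2,576.35 (≈ $21.6500 each)
After Purchase 2: 186 on hand, pool $4,070.45 (≈ $21.8841 each)
Sale 1, sell 120: 120/186 × $4,070.45 → $2,626.09
After Purchase 3: 417 on hand, pool $9,306.76 (≈ $22.3184 each)
After Purchase 4: 574 on hand, pool $13,153.26 (≈ $22.9151 each)
Sale 2, sell 241: 241/574 × $13,153.26 → $5,522.53
Sale 3, sell 21: 21/333 × $7,630.73 → $481.21
Total COGS = $2,626.09 + $5,522.53 + $481.21 = $8,629.83
Ending inventory (cost pool remaining) = $7,149.52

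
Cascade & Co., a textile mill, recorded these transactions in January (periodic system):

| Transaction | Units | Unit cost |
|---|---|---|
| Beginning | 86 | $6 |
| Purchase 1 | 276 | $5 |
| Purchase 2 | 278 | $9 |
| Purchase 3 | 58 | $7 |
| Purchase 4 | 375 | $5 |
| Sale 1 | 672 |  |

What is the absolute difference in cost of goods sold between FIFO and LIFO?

$190

FIFO COGS: 86 @ $6 + 276 @ $5 + 278 @ $9 + 32 @ $7 = $4,622
LIFO COGS: 375 @ $5 + 58 @ $7 + 239 @ $9 = $4,432
Difference = |$4,622 − $4,432| = $190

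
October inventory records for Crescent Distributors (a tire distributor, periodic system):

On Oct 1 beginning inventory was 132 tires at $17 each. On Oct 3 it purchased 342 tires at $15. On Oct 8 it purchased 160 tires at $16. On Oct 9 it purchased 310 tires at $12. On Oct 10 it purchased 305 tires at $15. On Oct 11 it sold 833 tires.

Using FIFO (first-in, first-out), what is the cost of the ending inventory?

Oct 11, 833 sold [FIFO — oldest first]: 132 @ $17 + 342 @ $15 + 160 @ $16 + 199 @ $12 = $12,322
Ending inventory: 111 @ $12 + 305 @ $15 = $5,907

Ending inventory = $5,907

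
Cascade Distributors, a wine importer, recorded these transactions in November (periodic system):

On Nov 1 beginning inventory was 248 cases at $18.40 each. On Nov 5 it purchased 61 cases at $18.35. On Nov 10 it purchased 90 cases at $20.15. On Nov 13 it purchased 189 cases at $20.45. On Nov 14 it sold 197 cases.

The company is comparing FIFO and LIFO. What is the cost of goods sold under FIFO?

FIFO COGS: 197 @ $18.40 = $3,624.80
LIFO COGS: 189 @ $20.45 + 8 @ $20.15 = $4,026.25

COGS = $3,624.80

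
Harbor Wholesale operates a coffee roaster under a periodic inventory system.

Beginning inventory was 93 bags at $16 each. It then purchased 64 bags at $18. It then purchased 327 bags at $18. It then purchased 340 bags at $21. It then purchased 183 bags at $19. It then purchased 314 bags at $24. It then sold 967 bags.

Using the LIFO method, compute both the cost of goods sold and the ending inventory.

Sale 1 (967) [LIFO — newest first]: 314 @ $24 + 183 @ $19 + 340 @ $21 + 130 @ $18 = $20,493
Ending inventory: 93 @ $16 + 64 @ $18 + 197 @ $18 = $6,186
Check: goods available $26,679 = COGS $20,493 + ending $6,186

COGS = $20,493; ending inventory = $6,186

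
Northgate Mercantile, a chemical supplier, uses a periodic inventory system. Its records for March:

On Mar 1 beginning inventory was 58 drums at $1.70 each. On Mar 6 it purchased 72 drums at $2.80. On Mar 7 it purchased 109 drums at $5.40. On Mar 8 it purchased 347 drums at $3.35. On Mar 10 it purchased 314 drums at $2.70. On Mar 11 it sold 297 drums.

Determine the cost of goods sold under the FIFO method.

COGS = $1,083.10

Mar 11, 297 sold [FIFO — oldest first]: 58 @ $1.70 + 72 @ $2.80 + 109 @ $5.40 + 58 @ $3.35 = $1,083.10
Ending inventory: 289 @ $3.35 + 314 @ $2.70 = $1,815.95
Check: goods available $2,899.05 = COGS $1,083.10 + ending $1,815.95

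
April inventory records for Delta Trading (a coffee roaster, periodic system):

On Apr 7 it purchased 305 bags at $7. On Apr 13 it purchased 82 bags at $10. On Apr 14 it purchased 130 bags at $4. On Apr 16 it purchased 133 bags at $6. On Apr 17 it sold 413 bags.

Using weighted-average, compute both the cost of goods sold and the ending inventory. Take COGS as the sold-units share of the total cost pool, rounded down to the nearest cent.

COGS = $2,714.99; ending inventory = $1,558.01

Apr 17, sell 413: 413/650 × $4,273.00 → $2,714.99
Ending inventory (cost pool remaining) = $1,558.01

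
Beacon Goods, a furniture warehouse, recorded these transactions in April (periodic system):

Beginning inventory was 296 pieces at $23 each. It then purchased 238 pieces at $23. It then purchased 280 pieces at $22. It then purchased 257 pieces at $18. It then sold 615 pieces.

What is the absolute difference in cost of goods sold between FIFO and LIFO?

FIFO COGS: 296 @ $23 + 238 @ $23 + 81 @ $22 = $14,064
LIFO COGS: 257 @ $18 + 280 @ $22 + 78 @ $23 = $12,580
Difference = |$14,064 − $12,580| = $1,484

$1,484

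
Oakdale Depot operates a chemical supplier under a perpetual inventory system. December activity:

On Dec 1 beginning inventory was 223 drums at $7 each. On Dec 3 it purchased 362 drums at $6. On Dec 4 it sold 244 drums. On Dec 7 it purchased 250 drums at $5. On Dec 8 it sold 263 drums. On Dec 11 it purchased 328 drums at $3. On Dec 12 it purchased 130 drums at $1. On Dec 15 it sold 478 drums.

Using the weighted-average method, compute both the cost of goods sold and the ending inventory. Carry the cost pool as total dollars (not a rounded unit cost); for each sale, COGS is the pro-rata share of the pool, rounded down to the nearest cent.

COGS = $4,915.39; ending inventory = $1,181.61

After Dec 1: 223 on hand, pool $1,561.00 (≈ $7.0000 each)
After Dec 3: 585 on hand, pool $3,733.00 (≈ $6.3812 each)
Dec 4, sell 244: 244/585 × $3,733.00 → $1,557.01
After Dec 7: 591 on hand, pool $3,425.99 (≈ $5.7969 each)
Dec 8, sell 263: 263/591 × $3,425.99 → $1,524.59
After Dec 11: 656 on hand, pool $2,885.40 (≈ $4.3985 each)
After Dec 12: 786 on hand, pool $3,015.40 (≈ $3.8364 each)
Dec 15, sell 478: 478/786 × $3,015.40 → $1,833.79
Total COGS = $1,557.01 + $1,524.59 + $1,833.79 = $4,915.39
Ending inventory (cost pool remaining) = $1,181.61
Check: goods available $6,097.00 = COGS $4,915.39 + ending $1,181.61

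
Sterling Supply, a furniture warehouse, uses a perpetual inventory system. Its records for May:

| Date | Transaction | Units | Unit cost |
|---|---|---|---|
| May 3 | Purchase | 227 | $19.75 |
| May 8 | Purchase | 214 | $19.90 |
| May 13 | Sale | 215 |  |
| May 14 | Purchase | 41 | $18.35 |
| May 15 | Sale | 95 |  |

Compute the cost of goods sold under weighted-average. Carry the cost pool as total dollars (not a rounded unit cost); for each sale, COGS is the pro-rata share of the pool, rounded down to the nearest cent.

After May 3: 227 on hand, pool $4,483.25 (≈ $19.7500 each)
After May 8: 441 on hand, pool $8,741.85 (≈ $19.8228 each)
May 13, sell 215: 215/441 × $8,741.85 → $4,261.89
After May 14: 267 on hand, pool $5,232.31 (≈ $19.5967 each)
May 15, sell 95: 95/267 × $5,232.31 → $1,861.68
Total COGS = $4,261.89 + $1,861.68 = $6,123.57
Ending inventory (cost pool remaining) = $3,370.63

COGS = $6,123.57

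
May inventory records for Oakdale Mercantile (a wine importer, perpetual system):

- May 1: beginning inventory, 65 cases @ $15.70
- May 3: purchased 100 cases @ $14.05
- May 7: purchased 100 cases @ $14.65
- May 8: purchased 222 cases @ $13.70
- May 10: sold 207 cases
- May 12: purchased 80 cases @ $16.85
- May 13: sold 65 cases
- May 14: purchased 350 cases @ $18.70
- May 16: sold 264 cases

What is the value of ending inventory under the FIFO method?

May 10, 207 sold [FIFO — oldest first]: 65 @ $15.70 + 100 @ $14.05 + 42 @ $14.65 = $3,040.80
May 13, 65 sold [FIFO — oldest first]: 58 @ $14.65 + 7 @ $13.70 = $945.60
May 16, 264 sold [FIFO — oldest first]: 215 @ $13.70 + 49 @ $16.85 = $3,771.15
Total COGS = $3,040.80 + $945.60 + $3,771.15 = $7,757.55
Ending inventory: 31 @ $16.85 + 350 @ $18.70 = $7,067.35

Ending inventory = $7,067.35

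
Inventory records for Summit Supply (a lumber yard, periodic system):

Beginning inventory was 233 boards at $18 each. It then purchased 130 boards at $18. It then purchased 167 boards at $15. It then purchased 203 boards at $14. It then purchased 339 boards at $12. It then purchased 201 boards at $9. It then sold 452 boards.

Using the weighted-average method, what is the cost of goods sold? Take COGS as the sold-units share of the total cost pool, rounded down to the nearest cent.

COGS = $6,305.27

Sale 1, sell 452: 452/1273 × $17,758.00 → $6,305.27
Ending inventory (cost pool remaining) = $11,452.73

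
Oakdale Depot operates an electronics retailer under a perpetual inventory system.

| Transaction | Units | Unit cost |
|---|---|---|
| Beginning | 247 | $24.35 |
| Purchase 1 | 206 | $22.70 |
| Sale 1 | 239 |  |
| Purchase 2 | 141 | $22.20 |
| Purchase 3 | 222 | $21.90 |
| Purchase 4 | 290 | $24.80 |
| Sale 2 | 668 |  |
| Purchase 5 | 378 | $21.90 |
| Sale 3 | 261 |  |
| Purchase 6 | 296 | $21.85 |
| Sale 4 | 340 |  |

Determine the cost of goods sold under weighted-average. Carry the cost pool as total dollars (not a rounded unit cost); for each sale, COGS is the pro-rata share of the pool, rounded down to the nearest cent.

COGS = $34,600.55

After Beginning: 247 on hand, pool $6,014.45 (≈ $24.3500 each)
After Purchase 1: 453 on hand, pool $10,690.65 (≈ $23.5997 each)
Sale 1, sell 239: 239/453 × $10,690.65 → $5,640.32
After Purchase 2: 355 on hand, pool $8,180.53 (≈ $23.0437 each)
After Purchase 3: 577 on hand, pool $13,042.33 (≈ $22.6037 each)
After Purchase 4: 867 on hand, pool $20,234.33 (≈ $23.3383 each)
Sale 2, sell 668: 668/867 × $20,234.33 → $15,590.00
After Purchase 5: 577 on hand, pool $12,922.53 (≈ $22.3961 each)
Sale 3, sell 261: 261/577 × $12,922.53 → $5,845.37
After Purchase 6: 612 on hand, pool $13,544.76 (≈ $22.1320 each)
Sale 4, sell 340: 340/612 × $13,544.76 → $7,524.86
Total COGS = $5,640.32 + $15,590.00 + $5,845.37 + $7,524.86 = $34,600.55
Ending inventory (cost pool remaining) = $6,019.90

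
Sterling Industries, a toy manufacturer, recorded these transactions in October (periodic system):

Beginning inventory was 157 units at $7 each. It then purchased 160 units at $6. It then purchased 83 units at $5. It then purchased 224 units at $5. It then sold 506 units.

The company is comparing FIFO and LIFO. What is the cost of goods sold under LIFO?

FIFO COGS: 157 @ $7 + 160 @ $6 + 83 @ $5 + 106 @ $5 = $3,004
LIFO COGS: 224 @ $5 + 83 @ $5 + 160 @ $6 + 39 @ $7 = $2,768

COGS = $2,768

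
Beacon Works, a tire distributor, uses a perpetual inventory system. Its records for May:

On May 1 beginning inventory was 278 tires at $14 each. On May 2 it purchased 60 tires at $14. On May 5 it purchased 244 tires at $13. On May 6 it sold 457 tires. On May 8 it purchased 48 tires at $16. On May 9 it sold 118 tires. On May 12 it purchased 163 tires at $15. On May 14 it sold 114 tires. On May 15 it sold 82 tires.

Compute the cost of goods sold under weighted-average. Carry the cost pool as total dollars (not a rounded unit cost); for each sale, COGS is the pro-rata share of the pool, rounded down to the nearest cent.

COGS = $10,791.15

After May 1: 278 on hand, pool $3,892.00 (≈ $14.0000 each)
After May 2: 338 on hand, pool $4,732.00 (≈ $14.0000 each)
After May 5: 582 on hand, pool $7,904.00 (≈ $13.5808 each)
May 6, sell 457: 457/582 × $7,904.00 → $6,206.40
After May 8: 173 on hand, pool $2,465.60 (≈ $14.2520 each)
May 9, sell 118: 118/173 × $2,465.60 → $1,681.73
After May 12: 218 on hand, pool $3,228.87 (≈ $14.8113 each)
May 14, sell 114: 114/218 × $3,228.87 → $1,688.49
May 15, sell 82: 82/104 × $1,540.38 → $1,214.53
Total COGS = $6,206.40 + $1,681.73 + $1,688.49 + $1,214.53 = $10,791.15
Ending inventory (cost pool remaining) = $325.85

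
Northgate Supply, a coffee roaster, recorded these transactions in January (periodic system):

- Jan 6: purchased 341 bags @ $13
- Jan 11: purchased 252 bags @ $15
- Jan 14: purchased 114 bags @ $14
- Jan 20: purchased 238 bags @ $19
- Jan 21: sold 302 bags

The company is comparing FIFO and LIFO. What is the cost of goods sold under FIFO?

COGS = $3,926

FIFO COGS: 302 @ $13 = $3,926
LIFO COGS: 238 @ $19 + 64 @ $14 = $5,418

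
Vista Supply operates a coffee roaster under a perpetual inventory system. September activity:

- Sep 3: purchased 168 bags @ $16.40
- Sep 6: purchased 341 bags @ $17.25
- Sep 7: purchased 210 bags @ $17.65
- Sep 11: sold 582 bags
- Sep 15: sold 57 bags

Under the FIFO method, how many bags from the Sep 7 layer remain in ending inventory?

80

Sep 11, 582 sold [FIFO — oldest first]: 168 @ $16.40 + 341 @ $17.25 + 73 @ $17.65 = $9,925.90
Sep 15, 57 sold [FIFO — oldest first]: 57 @ $17.65 = $1,006.05
Total COGS = $9,925.90 + $1,006.05 = $10,931.95
Ending inventory: 80 @ $17.65 = $1,412.00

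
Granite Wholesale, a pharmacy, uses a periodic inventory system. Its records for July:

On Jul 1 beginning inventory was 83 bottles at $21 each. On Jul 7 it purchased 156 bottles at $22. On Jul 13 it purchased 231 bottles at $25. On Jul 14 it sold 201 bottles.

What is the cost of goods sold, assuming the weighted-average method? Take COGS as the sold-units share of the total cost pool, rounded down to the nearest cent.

Jul 14, sell 201: 201/470 × $10,950.00 → $4,682.87
Ending inventory (cost pool remaining) = $6,267.13
Check: goods available $10,950.00 = COGS $4,682.87 + ending $6,267.13

COGS = $4,682.87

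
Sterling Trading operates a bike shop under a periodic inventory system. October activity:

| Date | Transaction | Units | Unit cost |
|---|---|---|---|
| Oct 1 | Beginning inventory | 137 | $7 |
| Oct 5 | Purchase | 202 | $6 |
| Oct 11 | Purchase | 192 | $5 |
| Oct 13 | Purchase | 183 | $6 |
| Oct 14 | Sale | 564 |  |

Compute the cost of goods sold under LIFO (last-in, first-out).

COGS = $3,192

Oct 14, 564 sold [LIFO — newest first]: 183 @ $6 + 192 @ $5 + 189 @ $6 = $3,192
Ending inventory: 137 @ $7 + 13 @ $6 = $1,037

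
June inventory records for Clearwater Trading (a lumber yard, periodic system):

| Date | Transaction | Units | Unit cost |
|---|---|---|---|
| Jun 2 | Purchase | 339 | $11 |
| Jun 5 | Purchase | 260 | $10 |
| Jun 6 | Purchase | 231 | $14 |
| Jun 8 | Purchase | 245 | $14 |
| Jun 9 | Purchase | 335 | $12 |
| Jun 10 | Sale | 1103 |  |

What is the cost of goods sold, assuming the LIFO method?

COGS = $13,636

Jun 10, 1103 sold [LIFO — newest first]: 335 @ $12 + 245 @ $14 + 231 @ $14 + 260 @ $10 + 32 @ $11 = $13,636
Ending inventory: 307 @ $11 = $3,377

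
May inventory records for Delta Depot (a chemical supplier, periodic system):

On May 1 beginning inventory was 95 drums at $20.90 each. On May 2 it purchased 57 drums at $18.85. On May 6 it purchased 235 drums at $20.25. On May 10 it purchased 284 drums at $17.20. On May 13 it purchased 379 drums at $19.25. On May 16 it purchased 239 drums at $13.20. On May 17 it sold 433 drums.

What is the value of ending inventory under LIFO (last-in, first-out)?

Ending inventory = $16,264.75

May 17, 433 sold [LIFO — newest first]: 239 @ $13.20 + 194 @ $19.25 = $6,889.30
Ending inventory: 95 @ $20.90 + 57 @ $18.85 + 235 @ $20.25 + 284 @ $17.20 + 185 @ $19.25 = $16,264.75
Check: goods available $23,154.05 = COGS $6,889.30 + ending $16,264.75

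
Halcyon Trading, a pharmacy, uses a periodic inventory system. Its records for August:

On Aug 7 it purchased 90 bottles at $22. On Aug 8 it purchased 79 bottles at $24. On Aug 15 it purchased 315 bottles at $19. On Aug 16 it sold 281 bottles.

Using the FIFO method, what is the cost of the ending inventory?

Aug 16, 281 sold [FIFO — oldest first]: 90 @ $22 + 79 @ $24 + 112 @ $19 = $6,004
Ending inventory: 203 @ $19 = $3,857
Check: goods available $9,861 = COGS $6,004 + ending $3,857

Ending inventory = $3,857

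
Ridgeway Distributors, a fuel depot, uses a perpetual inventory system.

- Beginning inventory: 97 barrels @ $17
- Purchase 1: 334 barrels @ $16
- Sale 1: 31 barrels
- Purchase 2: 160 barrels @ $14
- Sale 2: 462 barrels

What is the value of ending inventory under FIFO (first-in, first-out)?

Ending inventory = $1,372

Sale 1 (31) [FIFO — oldest first]: 31 @ $17 = $527
Sale 2 (462) [FIFO — oldest first]: 66 @ $17 + 334 @ $16 + 62 @ $14 = $7,334
Total COGS = $527 + $7,334 = $7,861
Ending inventory: 98 @ $14 = $1,372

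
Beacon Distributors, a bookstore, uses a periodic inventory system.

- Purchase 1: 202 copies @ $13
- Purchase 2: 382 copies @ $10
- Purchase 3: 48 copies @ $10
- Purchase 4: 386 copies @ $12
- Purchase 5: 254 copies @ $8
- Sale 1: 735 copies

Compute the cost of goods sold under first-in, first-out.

Sale 1 (735) [FIFO — oldest first]: 202 @ $13 + 382 @ $10 + 48 @ $10 + 103 @ $12 = $8,162
Ending inventory: 283 @ $12 + 254 @ $8 = $5,428

COGS = $8,162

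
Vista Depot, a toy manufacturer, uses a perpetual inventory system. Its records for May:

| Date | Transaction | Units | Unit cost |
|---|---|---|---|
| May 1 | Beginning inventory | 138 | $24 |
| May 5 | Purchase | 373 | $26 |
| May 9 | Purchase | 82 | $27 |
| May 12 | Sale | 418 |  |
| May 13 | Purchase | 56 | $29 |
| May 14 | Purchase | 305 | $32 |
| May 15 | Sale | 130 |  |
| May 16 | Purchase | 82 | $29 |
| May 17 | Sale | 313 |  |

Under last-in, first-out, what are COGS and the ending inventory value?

May 12, 418 sold [LIFO — newest first]: 82 @ $27 + 336 @ $26 = $10,950
May 15, 130 sold [LIFO — newest first]: 130 @ $32 = $4,160
May 17, 313 sold [LIFO — newest first]: 82 @ $29 + 175 @ $32 + 56 @ $29 = $9,602
Total COGS = $10,950 + $4,160 + $9,602 = $24,712
Ending inventory: 138 @ $24 + 37 @ $26 = $4,274
Check: goods available $28,986 = COGS $24,712 + ending $4,274

COGS = $24,712; ending inventory = $4,274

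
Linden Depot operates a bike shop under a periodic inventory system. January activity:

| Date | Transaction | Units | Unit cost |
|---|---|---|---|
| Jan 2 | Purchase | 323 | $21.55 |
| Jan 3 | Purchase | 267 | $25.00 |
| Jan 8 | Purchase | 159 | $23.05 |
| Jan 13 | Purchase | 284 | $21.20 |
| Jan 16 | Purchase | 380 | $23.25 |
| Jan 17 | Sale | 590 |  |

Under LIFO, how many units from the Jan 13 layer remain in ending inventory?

Jan 17, 590 sold [LIFO — newest first]: 380 @ $23.25 + 210 @ $21.20 = $13,287.00
Ending inventory: 323 @ $21.55 + 267 @ $25.00 + 159 @ $23.05 + 74 @ $21.20 = $18,869.40
Check: goods available $32,156.40 = COGS $13,287.00 + ending $18,869.40

74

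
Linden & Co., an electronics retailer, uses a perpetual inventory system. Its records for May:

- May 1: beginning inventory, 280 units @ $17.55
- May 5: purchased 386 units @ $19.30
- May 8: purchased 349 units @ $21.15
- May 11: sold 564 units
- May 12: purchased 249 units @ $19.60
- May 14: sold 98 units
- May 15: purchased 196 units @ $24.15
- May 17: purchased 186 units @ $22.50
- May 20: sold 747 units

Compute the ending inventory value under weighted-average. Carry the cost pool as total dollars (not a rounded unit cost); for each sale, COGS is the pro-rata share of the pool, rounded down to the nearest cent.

Ending inventory = $4,976.22

After May 1: 280 on hand, pool $4,914.00 (≈ $17.5500 each)
After May 5: 666 on hand, pool $12,363.80 (≈ $18.5643 each)
After May 8: 1015 on hand, pool $19,745.15 (≈ $19.4533 each)
May 11, sell 564: 564/1015 × $19,745.15 → $10,971.68
After May 12: 700 on hand, pool $13,653.87 (≈ $19.5055 each)
May 14, sell 98: 98/700 × $13,653.87 → $1,911.54
After May 15: 798 on hand, pool $16,475.73 (≈ $20.6463 each)
After May 17: 984 on hand, pool $20,660.73 (≈ $20.9967 each)
May 20, sell 747: 747/984 × $20,660.73 → $15,684.51
Total COGS = $10,971.68 + $1,911.54 + $15,684.51 = $28,567.73
Ending inventory (cost pool remaining) = $4,976.22
Check: goods available $33,543.95 = COGS $28,567.73 + ending $4,976.22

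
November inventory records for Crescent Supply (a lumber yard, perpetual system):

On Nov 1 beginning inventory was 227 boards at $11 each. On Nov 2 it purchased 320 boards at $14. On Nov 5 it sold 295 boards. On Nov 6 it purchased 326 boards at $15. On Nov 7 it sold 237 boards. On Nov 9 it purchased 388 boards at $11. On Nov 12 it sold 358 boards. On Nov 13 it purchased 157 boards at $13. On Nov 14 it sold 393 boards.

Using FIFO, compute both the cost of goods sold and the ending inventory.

COGS = $16,421; ending inventory = $1,755

Nov 5, 295 sold [FIFO — oldest first]: 227 @ $11 + 68 @ $14 = $3,449
Nov 7, 237 sold [FIFO — oldest first]: 237 @ $14 = $3,318
Nov 12, 358 sold [FIFO — oldest first]: 15 @ $14 + 326 @ $15 + 17 @ $11 = $5,287
Nov 14, 393 sold [FIFO — oldest first]: 371 @ $11 + 22 @ $13 = $4,367
Total COGS = $3,449 + $3,318 + $5,287 + $4,367 = $16,421
Ending inventory: 135 @ $13 = $1,755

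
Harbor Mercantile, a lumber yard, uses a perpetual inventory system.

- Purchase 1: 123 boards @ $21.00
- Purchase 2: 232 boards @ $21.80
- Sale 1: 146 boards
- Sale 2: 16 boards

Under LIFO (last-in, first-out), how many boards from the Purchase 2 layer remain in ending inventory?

70

Sale 1 (146) [LIFO — newest first]: 146 @ $21.80 = $3,182.80
Sale 2 (16) [LIFO — newest first]: 16 @ $21.80 = $348.80
Total COGS = $3,182.80 + $348.80 = $3,531.60
Ending inventory: 123 @ $21.00 + 70 @ $21.80 = $4,109.00
Check: goods available $7,640.60 = COGS $3,531.60 + ending $4,109.00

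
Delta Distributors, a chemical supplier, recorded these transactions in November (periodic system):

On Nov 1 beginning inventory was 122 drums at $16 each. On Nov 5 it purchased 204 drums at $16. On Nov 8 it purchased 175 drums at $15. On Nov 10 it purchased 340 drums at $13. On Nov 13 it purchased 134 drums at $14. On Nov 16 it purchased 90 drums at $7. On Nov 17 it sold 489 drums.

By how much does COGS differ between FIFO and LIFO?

FIFO COGS: 122 @ $16 + 204 @ $16 + 163 @ $15 = $7,661
LIFO COGS: 90 @ $7 + 134 @ $14 + 265 @ $13 = $5,951
Difference = |$7,661 − $5,951| = $1,710

$1,710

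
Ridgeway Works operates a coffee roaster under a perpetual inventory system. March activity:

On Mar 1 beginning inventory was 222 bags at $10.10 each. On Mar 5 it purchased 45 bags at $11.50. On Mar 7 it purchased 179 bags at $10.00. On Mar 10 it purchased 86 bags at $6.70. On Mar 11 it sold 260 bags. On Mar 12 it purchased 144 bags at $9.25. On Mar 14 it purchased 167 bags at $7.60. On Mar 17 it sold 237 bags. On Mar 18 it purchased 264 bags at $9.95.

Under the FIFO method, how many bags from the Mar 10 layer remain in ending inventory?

35

Mar 11, 260 sold [FIFO — oldest first]: 222 @ $10.10 + 38 @ $11.50 = $2,679.20
Mar 17, 237 sold [FIFO — oldest first]: 7 @ $11.50 + 179 @ $10.00 + 51 @ $6.70 = $2,212.20
Total COGS = $2,679.20 + $2,212.20 = $4,891.40
Ending inventory: 35 @ $6.70 + 144 @ $9.25 + 167 @ $7.60 + 264 @ $9.95 = $5,462.50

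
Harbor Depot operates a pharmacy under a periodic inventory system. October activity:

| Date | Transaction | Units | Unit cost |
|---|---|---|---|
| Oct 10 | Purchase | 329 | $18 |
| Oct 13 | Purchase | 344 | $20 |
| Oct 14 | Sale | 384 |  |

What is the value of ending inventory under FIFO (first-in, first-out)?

Oct 14, 384 sold [FIFO — oldest first]: 329 @ $18 + 55 @ $20 = $7,022
Ending inventory: 289 @ $20 = $5,780

Ending inventory = $5,780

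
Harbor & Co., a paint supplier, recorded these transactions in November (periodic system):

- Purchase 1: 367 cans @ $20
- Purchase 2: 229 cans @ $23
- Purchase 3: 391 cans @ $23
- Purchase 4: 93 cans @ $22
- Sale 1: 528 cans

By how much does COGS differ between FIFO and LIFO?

$1,008

FIFO COGS: 367 @ $20 + 161 @ $23 = $11,043
LIFO COGS: 93 @ $22 + 391 @ $23 + 44 @ $23 = $12,051
Difference = |$11,043 − $12,051| = $1,008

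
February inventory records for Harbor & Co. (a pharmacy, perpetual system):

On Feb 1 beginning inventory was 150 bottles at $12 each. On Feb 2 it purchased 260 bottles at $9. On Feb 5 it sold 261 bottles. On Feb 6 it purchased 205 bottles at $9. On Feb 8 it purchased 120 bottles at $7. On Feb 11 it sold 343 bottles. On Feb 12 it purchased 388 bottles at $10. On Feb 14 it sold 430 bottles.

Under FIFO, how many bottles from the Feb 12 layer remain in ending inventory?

89

Feb 5, 261 sold [FIFO — oldest first]: 150 @ $12 + 111 @ $9 = $2,799
Feb 11, 343 sold [FIFO — oldest first]: 149 @ $9 + 194 @ $9 = $3,087
Feb 14, 430 sold [FIFO — oldest first]: 11 @ $9 + 120 @ $7 + 299 @ $10 = $3,929
Total COGS = $2,799 + $3,087 + $3,929 = $9,815
Ending inventory: 89 @ $10 = $890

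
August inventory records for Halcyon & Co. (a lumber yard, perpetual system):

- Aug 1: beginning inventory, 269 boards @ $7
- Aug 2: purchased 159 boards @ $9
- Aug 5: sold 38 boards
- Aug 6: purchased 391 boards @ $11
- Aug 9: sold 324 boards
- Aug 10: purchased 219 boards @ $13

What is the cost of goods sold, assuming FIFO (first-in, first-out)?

COGS = $2,720

Aug 5, 38 sold [FIFO — oldest first]: 38 @ $7 = $266
Aug 9, 324 sold [FIFO — oldest first]: 231 @ $7 + 93 @ $9 = $2,454
Total COGS = $266 + $2,454 = $2,720
Ending inventory: 66 @ $9 + 391 @ $11 + 219 @ $13 = $7,742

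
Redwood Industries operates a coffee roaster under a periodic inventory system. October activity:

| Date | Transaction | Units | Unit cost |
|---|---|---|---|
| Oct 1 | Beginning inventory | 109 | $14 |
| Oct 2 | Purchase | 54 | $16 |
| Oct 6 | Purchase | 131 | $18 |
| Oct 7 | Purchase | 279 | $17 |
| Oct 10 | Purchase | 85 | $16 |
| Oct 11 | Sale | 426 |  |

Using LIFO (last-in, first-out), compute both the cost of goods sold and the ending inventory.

COGS = $7,219; ending inventory = $3,632

Oct 11, 426 sold [LIFO — newest first]: 85 @ $16 + 279 @ $17 + 62 @ $18 = $7,219
Ending inventory: 109 @ $14 + 54 @ $16 + 69 @ $18 = $3,632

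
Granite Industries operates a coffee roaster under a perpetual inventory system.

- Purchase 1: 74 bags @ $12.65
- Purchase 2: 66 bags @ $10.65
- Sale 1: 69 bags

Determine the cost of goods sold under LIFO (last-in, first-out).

Sale 1 (69) [LIFO — newest first]: 66 @ $10.65 + 3 @ $12.65 = $740.85
Ending inventory: 71 @ $12.65 = $898.15

COGS = $740.85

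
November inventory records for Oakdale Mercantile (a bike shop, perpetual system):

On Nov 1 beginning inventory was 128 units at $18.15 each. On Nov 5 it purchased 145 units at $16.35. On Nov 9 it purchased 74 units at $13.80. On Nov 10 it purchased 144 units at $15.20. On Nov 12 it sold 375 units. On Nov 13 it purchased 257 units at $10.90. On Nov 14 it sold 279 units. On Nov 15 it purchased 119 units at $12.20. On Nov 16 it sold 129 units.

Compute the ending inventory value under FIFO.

Nov 12, 375 sold [FIFO — oldest first]: 128 @ $18.15 + 145 @ $16.35 + 74 @ $13.80 + 28 @ $15.20 = $6,140.75
Nov 14, 279 sold [FIFO — oldest first]: 116 @ $15.20 + 163 @ $10.90 = $3,539.90
Nov 16, 129 sold [FIFO — oldest first]: 94 @ $10.90 + 35 @ $12.20 = $1,451.60
Total COGS = $6,140.75 + $3,539.90 + $1,451.60 = $11,132.25
Ending inventory: 84 @ $12.20 = $1,024.80

Ending inventory = $1,024.80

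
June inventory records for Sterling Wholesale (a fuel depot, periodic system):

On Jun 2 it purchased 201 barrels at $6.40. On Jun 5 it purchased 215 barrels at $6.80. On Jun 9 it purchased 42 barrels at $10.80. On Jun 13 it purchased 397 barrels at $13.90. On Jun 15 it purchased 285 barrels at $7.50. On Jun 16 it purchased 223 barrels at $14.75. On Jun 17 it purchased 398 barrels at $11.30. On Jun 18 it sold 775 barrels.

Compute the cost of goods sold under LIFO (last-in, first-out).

COGS = $8,941.65

Jun 18, 775 sold [LIFO — newest first]: 398 @ $11.30 + 223 @ $14.75 + 154 @ $7.50 = $8,941.65
Ending inventory: 201 @ $6.40 + 215 @ $6.80 + 42 @ $10.80 + 397 @ $13.90 + 131 @ $7.50 = $9,702.80
Check: goods available $18,644.45 = COGS $8,941.65 + ending $9,702.80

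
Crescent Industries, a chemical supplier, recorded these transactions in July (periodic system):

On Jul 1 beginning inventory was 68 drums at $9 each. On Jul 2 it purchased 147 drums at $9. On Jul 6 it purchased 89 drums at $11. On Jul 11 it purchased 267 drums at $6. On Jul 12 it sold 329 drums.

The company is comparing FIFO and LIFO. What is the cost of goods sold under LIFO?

COGS = $2,284

FIFO COGS: 68 @ $9 + 147 @ $9 + 89 @ $11 + 25 @ $6 = $3,064
LIFO COGS: 267 @ $6 + 62 @ $11 = $2,284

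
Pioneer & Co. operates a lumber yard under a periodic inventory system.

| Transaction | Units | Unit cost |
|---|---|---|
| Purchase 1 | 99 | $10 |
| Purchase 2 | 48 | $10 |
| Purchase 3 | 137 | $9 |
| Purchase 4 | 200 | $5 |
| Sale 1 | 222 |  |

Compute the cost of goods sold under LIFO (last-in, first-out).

COGS = $1,198

Sale 1 (222) [LIFO — newest first]: 200 @ $5 + 22 @ $9 = $1,198
Ending inventory: 99 @ $10 + 48 @ $10 + 115 @ $9 = $2,505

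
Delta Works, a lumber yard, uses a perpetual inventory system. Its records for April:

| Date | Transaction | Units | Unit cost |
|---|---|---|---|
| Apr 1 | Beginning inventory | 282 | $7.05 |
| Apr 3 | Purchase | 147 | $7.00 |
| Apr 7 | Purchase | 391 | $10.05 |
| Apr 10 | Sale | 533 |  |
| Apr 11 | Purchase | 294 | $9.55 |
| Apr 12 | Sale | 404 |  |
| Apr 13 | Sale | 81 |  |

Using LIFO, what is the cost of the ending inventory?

Apr 10, 533 sold [LIFO — newest first]: 391 @ $10.05 + 142 @ $7.00 = $4,923.55
Apr 12, 404 sold [LIFO — newest first]: 294 @ $9.55 + 5 @ $7.00 + 105 @ $7.05 = $3,582.95
Apr 13, 81 sold [LIFO — newest first]: 81 @ $7.05 = $571.05
Total COGS = $4,923.55 + $3,582.95 + $571.05 = $9,077.55
Ending inventory: 96 @ $7.05 = $676.80

Ending inventory = $676.80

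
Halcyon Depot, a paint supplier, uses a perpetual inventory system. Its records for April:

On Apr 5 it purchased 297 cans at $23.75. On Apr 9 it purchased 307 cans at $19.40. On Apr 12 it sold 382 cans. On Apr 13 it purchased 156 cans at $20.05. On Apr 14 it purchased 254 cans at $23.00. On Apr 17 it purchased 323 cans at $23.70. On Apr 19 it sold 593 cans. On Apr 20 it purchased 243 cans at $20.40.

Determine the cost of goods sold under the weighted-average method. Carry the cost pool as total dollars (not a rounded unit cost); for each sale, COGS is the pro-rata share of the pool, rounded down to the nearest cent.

After Apr 5: 297 on hand, pool $7,053.75 (≈ $23.7500 each)
After Apr 9: 604 on hand, pool $13,009.55 (≈ $21.5390 each)
Apr 12, sell 382: 382/604 × $13,009.55 → $8,227.89
After Apr 13: 378 on hand, pool $7,909.46 (≈ $20.9245 each)
After Apr 14: 632 on hand, pool $13,751.46 (≈ $21.7586 each)
After Apr 17: 955 on hand, pool $21,406.56 (≈ $22.4152 each)
Apr 19, sell 593: 593/955 × $21,406.56 → $13,292.24
After Apr 20: 605 on hand, pool $13,071.52 (≈ $21.6058 each)
Total COGS = $8,227.89 + $13,292.24 = $21,520.13
Ending inventory (cost pool remaining) = $13,071.52

COGS = $21,520.13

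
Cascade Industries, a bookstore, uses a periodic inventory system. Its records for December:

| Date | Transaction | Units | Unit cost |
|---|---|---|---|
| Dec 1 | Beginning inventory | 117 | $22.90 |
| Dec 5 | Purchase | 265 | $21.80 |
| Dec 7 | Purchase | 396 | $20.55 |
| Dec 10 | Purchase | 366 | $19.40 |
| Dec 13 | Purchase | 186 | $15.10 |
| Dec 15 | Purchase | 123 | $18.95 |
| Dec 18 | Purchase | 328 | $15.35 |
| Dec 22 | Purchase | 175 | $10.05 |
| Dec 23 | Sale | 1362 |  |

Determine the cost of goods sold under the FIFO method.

Dec 23, 1362 sold [FIFO — oldest first]: 117 @ $22.90 + 265 @ $21.80 + 396 @ $20.55 + 366 @ $19.40 + 186 @ $15.10 + 32 @ $18.95 = $27,109.50
Ending inventory: 91 @ $18.95 + 328 @ $15.35 + 175 @ $10.05 = $8,518.00

COGS = $27,109.50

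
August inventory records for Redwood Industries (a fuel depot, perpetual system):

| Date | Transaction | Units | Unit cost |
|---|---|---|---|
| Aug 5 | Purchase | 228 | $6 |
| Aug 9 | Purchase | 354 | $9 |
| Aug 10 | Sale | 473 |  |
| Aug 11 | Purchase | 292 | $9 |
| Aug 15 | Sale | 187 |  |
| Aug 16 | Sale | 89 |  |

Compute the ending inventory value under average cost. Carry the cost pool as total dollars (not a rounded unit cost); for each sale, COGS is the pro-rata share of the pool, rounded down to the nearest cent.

After Aug 5: 228 on hand, pool $1,368.00 (≈ $6.0000 each)
After Aug 9: 582 on hand, pool $4,554.00 (≈ $7.8247 each)
Aug 10, sell 473: 473/582 × $4,554.00 → $3,701.10
After Aug 11: 401 on hand, pool $3,480.90 (≈ $8.6805 each)
Aug 15, sell 187: 187/401 × $3,480.90 → $1,623.26
Aug 16, sell 89: 89/214 × $1,857.64 → $772.56
Total COGS = $3,701.10 + $1,623.26 + $772.56 = $6,096.92
Ending inventory (cost pool remaining) = $1,085.08

Ending inventory = $1,085.08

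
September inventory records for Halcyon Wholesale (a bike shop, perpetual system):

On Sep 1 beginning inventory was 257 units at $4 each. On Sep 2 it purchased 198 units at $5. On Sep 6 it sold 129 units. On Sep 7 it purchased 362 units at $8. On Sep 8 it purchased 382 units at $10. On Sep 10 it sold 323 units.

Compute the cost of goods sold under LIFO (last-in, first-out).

Sep 6, 129 sold [LIFO — newest first]: 129 @ $5 = $645
Sep 10, 323 sold [LIFO — newest first]: 323 @ $10 = $3,230
Total COGS = $645 + $3,230 = $3,875
Ending inventory: 257 @ $4 + 69 @ $5 + 362 @ $8 + 59 @ $10 = $4,859

COGS = $3,875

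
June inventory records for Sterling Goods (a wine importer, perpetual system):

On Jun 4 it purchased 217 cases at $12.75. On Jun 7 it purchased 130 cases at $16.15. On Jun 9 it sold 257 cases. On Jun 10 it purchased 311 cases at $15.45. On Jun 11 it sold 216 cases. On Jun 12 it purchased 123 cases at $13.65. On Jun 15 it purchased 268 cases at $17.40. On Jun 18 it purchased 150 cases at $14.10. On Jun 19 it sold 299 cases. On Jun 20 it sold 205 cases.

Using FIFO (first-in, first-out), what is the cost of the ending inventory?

Jun 9, 257 sold [FIFO — oldest first]: 217 @ $12.75 + 40 @ $16.15 = $3,412.75
Jun 11, 216 sold [FIFO — oldest first]: 90 @ $16.15 + 126 @ $15.45 = $3,400.20
Jun 19, 299 sold [FIFO — oldest first]: 185 @ $15.45 + 114 @ $13.65 = $4,414.35
Jun 20, 205 sold [FIFO — oldest first]: 9 @ $13.65 + 196 @ $17.40 = $3,533.25
Total COGS = $3,412.75 + $3,400.20 + $4,414.35 + $3,533.25 = $14,760.55
Ending inventory: 72 @ $17.40 + 150 @ $14.10 = $3,367.80

Ending inventory = $3,367.80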